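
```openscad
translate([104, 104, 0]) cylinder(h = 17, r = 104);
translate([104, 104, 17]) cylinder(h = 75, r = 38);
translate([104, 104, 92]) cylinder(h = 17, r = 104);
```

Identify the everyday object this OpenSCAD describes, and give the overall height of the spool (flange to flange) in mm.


A spool. The overall height is 109 mm.

Three coaxial cylinders, large–small–large — a spool. Two 17 mm flanges and a 75 mm core give 17 + 75 + 17 = 109 mm.


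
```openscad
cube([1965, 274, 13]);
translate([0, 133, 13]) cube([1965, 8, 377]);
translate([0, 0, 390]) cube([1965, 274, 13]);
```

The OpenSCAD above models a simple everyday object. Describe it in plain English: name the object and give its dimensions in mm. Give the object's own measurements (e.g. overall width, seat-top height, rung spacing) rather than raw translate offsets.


An I-beam lying along x, 1965 mm long. Overall section height 403 mm. Two flanges 274 mm wide (y) and 13 mm thick, one on the floor and one at the top; a web 8 mm thick runs between them, centred on the flange width.


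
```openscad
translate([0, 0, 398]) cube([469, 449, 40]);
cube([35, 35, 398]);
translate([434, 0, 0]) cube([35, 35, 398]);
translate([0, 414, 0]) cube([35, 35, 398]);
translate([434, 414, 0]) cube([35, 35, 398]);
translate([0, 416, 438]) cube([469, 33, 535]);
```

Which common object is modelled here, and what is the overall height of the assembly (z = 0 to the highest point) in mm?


A chair. The overall height is 973 mm.

A slab on four corner posts with a tall panel at the back — a chair. The seat slab sits at z = 398 with thickness 40, and the 535 mm backrest starts at the seat top, so the overall height is 398 + 40 + 535 = 973 mm.


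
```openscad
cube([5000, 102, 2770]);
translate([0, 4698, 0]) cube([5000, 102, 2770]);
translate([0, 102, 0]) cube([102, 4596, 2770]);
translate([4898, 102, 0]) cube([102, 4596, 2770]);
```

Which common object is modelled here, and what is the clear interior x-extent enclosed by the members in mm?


A house (or room) frame. The interior width is 4796 mm.

Four 2770 mm walls enclosing a rectangle with no floor or roof — a room or house frame. Outside width is 5000 mm and wall thickness is 102 mm, so the interior width is 5000 − 2 × 102 = 4796 mm.


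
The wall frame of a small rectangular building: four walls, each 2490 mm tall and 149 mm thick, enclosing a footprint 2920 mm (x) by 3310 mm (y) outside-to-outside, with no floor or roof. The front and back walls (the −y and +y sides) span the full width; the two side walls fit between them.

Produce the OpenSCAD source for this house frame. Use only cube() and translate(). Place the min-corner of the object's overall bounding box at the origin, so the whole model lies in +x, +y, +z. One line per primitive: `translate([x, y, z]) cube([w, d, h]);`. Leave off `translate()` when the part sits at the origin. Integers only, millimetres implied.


cube([2920, 149, 2490]);
translate([0, 3161, 0]) cube([2920, 149, 2490]);
translate([0, 149, 0]) cube([149, 3012, 2490]);
translate([2771, 149, 0]) cube([149, 3012, 2490]);


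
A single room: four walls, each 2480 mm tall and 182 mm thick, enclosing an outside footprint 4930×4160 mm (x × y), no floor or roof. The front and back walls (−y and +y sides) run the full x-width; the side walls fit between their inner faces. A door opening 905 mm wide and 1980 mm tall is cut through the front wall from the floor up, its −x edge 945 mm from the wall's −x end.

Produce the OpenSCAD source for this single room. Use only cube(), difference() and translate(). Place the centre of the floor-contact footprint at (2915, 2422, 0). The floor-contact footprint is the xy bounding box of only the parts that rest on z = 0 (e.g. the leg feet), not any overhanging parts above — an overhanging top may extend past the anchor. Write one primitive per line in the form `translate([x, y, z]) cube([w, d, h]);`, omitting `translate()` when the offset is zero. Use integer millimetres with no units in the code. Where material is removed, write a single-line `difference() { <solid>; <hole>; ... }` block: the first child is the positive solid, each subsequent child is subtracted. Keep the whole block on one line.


difference() { translate([450, 342, 0]) cube([4930, 182, 2480]); translate([1395, 342, 0]) cube([905, 182, 1980]); }
translate([450, 4320, 0]) cube([4930, 182, 2480]);
translate([450, 524, 0]) cube([182, 3796, 2480]);
translate([5198, 524, 0]) cube([182, 3796, 2480]);


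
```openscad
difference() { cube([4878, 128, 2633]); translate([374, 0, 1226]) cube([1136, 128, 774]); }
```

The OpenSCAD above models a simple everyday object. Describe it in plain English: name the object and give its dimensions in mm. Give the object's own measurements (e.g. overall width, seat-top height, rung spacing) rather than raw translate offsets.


A wall 4878 mm long (x), 128 mm thick (y), 2633 mm tall, with a rectangular window opening cut through it. The opening is 1136 mm wide and 774 mm tall; its sill is at z = 1226 mm and its near (−x) edge is 374 mm from the wall's −x end. The opening passes through the full wall thickness.


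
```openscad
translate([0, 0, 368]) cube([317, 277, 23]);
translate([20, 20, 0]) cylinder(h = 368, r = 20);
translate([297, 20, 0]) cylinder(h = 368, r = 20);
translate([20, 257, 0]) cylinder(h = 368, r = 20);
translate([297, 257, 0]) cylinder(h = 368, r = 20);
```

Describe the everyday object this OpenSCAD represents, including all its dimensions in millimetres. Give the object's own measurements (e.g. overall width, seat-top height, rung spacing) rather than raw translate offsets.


A simple wooden stool: a rectangular seat 317 mm (x) by 277 mm (y), 23 mm thick, top face at z = 391 mm, on four round legs, each 40 mm in diameter. The legs rest on z = 0, each leg's axis is inset half a diameter from the nearest pair of seat edges (so the leg's bounding box is flush with the corner).


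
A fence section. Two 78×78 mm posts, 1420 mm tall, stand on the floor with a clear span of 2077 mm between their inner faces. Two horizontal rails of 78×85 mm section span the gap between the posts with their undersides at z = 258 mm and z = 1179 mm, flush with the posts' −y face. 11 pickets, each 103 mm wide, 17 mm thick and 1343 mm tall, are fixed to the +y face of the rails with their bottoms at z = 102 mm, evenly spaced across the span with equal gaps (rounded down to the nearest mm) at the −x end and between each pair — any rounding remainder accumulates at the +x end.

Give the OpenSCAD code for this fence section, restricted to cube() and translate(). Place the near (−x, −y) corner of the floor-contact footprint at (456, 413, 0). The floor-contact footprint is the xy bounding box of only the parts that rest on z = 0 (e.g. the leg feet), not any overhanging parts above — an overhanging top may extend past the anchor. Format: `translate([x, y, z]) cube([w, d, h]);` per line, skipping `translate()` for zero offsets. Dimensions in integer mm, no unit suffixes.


translate([456, 413, 0]) cube([78, 78, 1420]);
translate([2611, 413, 0]) cube([78, 78, 1420]);
translate([534, 413, 258]) cube([2077, 78, 85]);
translate([534, 413, 1179]) cube([2077, 78, 85]);
translate([612, 491, 102]) cube([103, 17, 1343]);
translate([793, 491, 102]) cube([103, 17, 1343]);
translate([974, 491, 102]) cube([103, 17, 1343]);
translate([1155, 491, 102]) cube([103, 17, 1343]);
translate([1336, 491, 102]) cube([103, 17, 1343]);
translate([1517, 491, 102]) cube([103, 17, 1343]);
translate([1698, 491, 102]) cube([103, 17, 1343]);
translate([1879, 491, 102]) cube([103, 17, 1343]);
translate([2060, 491, 102]) cube([103, 17, 1343]);
translate([2241, 491, 102]) cube([103, 17, 1343]);
translate([2422, 491, 102]) cube([103, 17, 1343]);


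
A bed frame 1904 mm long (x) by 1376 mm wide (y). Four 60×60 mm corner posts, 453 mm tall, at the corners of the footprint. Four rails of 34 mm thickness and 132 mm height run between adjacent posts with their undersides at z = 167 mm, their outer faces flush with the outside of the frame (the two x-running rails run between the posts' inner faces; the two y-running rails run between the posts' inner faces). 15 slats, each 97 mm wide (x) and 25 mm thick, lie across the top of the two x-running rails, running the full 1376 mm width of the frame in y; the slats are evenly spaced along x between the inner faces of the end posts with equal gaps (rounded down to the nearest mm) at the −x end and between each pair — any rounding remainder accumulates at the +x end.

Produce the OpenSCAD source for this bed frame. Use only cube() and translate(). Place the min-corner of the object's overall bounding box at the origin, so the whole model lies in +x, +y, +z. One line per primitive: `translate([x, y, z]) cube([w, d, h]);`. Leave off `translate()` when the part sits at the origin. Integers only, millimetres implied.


// slat z = rail_z + rail_h = 167 + 132 = 299
// slat gap = ⌊(1784 − 15·97) / 16⌋ = 20
cube([60, 60, 453]);
translate([0, 1316, 0]) cube([60, 60, 453]);
translate([1844, 0, 0]) cube([60, 60, 453]);
translate([1844, 1316, 0]) cube([60, 60, 453]);
translate([60, 0, 167]) cube([1784, 34, 132]);
translate([60, 1342, 167]) cube([1784, 34, 132]);
translate([0, 60, 167]) cube([34, 1256, 132]);
translate([1870, 60, 167]) cube([34, 1256, 132]);
translate([80, 0, 299]) cube([97, 1376, 25]);
translate([197, 0, 299]) cube([97, 1376, 25]);
translate([314, 0, 299]) cube([97, 1376, 25]);
translate([431, 0, 299]) cube([97, 1376, 25]);
translate([548, 0, 299]) cube([97, 1376, 25]);
translate([665, 0, 299]) cube([97, 1376, 25]);
translate([782, 0, 299]) cube([97, 1376, 25]);
translate([899, 0, 299]) cube([97, 1376, 25]);
translate([1016, 0, 299]) cube([97, 1376, 25]);
translate([1133, 0, 299]) cube([97, 1376, 25]);
translate([1250, 0, 299]) cube([97, 1376, 25]);
translate([1367, 0, 299]) cube([97, 1376, 25]);
translate([1484, 0, 299]) cube([97, 1376, 25]);
translate([1601, 0, 299]) cube([97, 1376, 25]);
translate([1718, 0, 299]) cube([97, 1376, 25]);


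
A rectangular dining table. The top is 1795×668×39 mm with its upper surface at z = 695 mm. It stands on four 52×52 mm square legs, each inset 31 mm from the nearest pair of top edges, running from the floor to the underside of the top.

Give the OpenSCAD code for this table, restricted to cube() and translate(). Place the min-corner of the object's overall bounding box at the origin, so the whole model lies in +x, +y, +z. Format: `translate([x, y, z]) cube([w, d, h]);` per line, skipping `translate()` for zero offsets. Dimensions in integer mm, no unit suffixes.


translate([0, 0, 656]) cube([1795, 668, 39]);
translate([31, 31, 0]) cube([52, 52, 656]);
translate([1712, 31, 0]) cube([52, 52, 656]);
translate([31, 585, 0]) cube([52, 52, 656]);
translate([1712, 585, 0]) cube([52, 52, 656]);


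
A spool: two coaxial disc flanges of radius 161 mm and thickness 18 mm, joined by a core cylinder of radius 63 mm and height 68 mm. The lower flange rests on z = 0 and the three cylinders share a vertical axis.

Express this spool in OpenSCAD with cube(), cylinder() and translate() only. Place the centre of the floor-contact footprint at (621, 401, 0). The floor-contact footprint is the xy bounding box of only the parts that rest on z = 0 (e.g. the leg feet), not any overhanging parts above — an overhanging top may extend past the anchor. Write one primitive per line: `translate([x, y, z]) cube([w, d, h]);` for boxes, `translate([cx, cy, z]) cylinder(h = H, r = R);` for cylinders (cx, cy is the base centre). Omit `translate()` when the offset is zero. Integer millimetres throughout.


translate([621, 401, 0]) cylinder(h = 18, r = 161);
translate([621, 401, 18]) cylinder(h = 68, r = 63);
translate([621, 401, 86]) cylinder(h = 18, r = 161);


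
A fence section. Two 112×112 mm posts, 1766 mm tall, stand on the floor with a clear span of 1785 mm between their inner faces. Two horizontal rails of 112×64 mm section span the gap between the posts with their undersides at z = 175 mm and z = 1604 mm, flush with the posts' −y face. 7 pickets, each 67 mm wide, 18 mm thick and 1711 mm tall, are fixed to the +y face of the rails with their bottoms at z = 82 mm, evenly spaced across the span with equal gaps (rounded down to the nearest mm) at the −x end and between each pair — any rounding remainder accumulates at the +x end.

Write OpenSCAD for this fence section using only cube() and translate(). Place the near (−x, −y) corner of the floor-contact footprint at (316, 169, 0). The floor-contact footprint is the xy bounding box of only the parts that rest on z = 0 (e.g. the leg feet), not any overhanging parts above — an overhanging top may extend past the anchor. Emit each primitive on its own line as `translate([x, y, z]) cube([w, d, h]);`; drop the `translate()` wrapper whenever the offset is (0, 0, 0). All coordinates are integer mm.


translate([316, 169, 0]) cube([112, 112, 1766]);
translate([2213, 169, 0]) cube([112, 112, 1766]);
translate([428, 169, 175]) cube([1785, 112, 64]);
translate([428, 169, 1604]) cube([1785, 112, 64]);
translate([592, 281, 82]) cube([67, 18, 1711]);
translate([823, 281, 82]) cube([67, 18, 1711]);
translate([1054, 281, 82]) cube([67, 18, 1711]);
translate([1285, 281, 82]) cube([67, 18, 1711]);
translate([1516, 281, 82]) cube([67, 18, 1711]);
translate([1747, 281, 82]) cube([67, 18, 1711]);
translate([1978, 281, 82]) cube([67, 18, 1711]);


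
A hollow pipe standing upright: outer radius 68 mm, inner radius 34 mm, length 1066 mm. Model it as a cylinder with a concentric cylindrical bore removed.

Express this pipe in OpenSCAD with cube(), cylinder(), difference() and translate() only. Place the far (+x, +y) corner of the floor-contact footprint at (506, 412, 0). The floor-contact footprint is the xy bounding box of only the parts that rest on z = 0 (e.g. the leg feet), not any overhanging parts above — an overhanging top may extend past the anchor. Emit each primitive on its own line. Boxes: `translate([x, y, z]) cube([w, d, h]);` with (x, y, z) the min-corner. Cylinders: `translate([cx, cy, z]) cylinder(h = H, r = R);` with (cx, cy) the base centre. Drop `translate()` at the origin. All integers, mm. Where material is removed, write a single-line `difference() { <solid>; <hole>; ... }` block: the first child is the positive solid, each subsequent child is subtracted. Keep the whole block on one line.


difference() { translate([438, 344, 0]) cylinder(h = 1066, r = 68); translate([438, 344, 0]) cylinder(h = 1066, r = 34); }


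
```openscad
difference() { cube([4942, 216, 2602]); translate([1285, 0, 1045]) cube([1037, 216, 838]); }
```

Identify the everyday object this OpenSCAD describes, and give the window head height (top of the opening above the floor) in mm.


A wall with a window opening. The window head height is 1883 mm.

A wall with a rectangular opening subtracted — a window. Sill at z = 1045, opening 838 mm tall, so the head is at 1045 + 838 = 1883 mm.


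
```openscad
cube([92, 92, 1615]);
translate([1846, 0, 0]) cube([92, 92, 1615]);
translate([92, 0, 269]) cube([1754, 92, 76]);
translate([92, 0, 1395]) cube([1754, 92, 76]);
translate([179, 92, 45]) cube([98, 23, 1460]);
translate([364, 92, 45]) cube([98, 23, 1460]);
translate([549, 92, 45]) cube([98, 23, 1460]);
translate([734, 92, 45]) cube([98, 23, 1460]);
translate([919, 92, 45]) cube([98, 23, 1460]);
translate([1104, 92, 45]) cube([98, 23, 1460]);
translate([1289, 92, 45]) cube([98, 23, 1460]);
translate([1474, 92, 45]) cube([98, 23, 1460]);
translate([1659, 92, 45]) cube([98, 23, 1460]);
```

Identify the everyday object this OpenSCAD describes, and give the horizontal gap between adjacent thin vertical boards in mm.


A fence section. The picket gap is 87 mm.

Two posts, two rails, 9 pickets — a fence section. Span 1754 mm holds 9 pickets of 98 mm with 10 equal gaps: ⌊(1754 − 9·98) / 10⌋ = 87 mm.


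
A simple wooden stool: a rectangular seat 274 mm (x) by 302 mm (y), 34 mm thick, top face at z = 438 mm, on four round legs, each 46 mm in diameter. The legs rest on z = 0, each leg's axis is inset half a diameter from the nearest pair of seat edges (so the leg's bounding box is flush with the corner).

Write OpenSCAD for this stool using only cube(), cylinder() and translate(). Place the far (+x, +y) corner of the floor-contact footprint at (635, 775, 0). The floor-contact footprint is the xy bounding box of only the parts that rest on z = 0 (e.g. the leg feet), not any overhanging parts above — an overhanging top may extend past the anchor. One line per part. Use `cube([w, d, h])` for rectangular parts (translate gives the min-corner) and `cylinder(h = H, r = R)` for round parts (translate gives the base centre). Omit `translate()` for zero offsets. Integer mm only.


// leg_h = 438 - 34 = 404
translate([361, 473, 404]) cube([274, 302, 34]);
translate([384, 496, 0]) cylinder(h = 404, r = 23);
translate([612, 496, 0]) cylinder(h = 404, r = 23);
translate([384, 752, 0]) cylinder(h = 404, r = 23);
translate([612, 752, 0]) cylinder(h = 404, r = 23);


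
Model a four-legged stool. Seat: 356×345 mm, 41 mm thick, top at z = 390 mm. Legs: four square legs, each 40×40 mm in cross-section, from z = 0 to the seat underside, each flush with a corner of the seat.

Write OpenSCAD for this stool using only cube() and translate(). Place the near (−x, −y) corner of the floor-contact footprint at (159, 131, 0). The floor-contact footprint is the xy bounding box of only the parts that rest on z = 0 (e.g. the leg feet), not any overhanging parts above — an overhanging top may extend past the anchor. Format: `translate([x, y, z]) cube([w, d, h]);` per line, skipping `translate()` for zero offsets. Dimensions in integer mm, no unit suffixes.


translate([159, 131, 349]) cube([356, 345, 41]);
translate([159, 131, 0]) cube([40, 40, 349]);
translate([475, 131, 0]) cube([40, 40, 349]);
translate([159, 436, 0]) cube([40, 40, 349]);
translate([475, 436, 0]) cube([40, 40, 349]);


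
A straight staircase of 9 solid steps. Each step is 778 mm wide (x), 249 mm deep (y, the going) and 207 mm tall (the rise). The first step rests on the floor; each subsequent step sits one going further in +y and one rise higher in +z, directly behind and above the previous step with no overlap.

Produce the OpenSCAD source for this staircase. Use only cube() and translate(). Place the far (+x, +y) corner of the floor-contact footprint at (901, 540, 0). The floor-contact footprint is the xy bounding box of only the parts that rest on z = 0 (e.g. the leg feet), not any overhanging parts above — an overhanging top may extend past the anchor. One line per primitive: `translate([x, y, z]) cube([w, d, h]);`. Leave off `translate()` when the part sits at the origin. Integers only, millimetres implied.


translate([123, 291, 0]) cube([778, 249, 207]);
translate([123, 540, 207]) cube([778, 249, 207]);
translate([123, 789, 414]) cube([778, 249, 207]);
translate([123, 1038, 621]) cube([778, 249, 207]);
translate([123, 1287, 828]) cube([778, 249, 207]);
translate([123, 1536, 1035]) cube([778, 249, 207]);
translate([123, 1785, 1242]) cube([778, 249, 207]);
translate([123, 2034, 1449]) cube([778, 249, 207]);
translate([123, 2283, 1656]) cube([778, 249, 207]);


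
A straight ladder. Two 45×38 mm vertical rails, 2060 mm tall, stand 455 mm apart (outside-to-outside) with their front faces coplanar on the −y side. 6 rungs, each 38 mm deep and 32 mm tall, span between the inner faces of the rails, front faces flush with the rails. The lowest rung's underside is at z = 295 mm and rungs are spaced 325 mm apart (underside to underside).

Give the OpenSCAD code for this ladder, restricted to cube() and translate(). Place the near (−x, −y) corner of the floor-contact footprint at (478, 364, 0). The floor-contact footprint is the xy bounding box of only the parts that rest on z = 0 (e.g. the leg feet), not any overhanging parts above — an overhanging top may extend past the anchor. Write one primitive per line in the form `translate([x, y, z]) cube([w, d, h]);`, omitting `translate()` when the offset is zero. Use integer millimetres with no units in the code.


translate([478, 364, 0]) cube([45, 38, 2060]);
translate([888, 364, 0]) cube([45, 38, 2060]);
translate([523, 364, 295]) cube([365, 38, 32]);
translate([523, 364, 620]) cube([365, 38, 32]);
translate([523, 364, 945]) cube([365, 38, 32]);
translate([523, 364, 1270]) cube([365, 38, 32]);
translate([523, 364, 1595]) cube([365, 38, 32]);
translate([523, 364, 1920]) cube([365, 38, 32]);


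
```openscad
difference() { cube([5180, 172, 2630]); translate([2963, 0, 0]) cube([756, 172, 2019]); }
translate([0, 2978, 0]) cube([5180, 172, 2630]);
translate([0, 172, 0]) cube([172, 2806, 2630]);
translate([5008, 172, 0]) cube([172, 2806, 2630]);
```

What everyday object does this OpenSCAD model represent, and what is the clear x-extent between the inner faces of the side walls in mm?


A single room. The interior width is 4836 mm.

Four walls enclosing a rectangle with a door in the front wall — a room. Outside width 5180 minus two 172 mm walls gives 4836 mm.


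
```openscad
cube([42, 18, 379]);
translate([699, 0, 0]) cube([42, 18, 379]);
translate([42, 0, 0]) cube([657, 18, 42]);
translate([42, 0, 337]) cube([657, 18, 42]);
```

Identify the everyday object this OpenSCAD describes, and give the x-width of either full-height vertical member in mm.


A picture frame. The border width is 42 mm.

Four thin pieces enclosing a rectangular opening — a picture frame. The two full-height stiles are 379 mm tall; the top rail sits at z = 337 and is 42 mm tall, so the border above the opening is 379 − 337 = 42 mm, matching the stile x-width.


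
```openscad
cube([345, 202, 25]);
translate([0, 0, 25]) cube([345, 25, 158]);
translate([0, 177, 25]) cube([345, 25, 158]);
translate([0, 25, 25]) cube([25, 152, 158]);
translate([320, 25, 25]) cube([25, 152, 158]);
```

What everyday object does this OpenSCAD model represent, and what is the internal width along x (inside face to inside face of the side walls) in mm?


An open box. The internal width is 295 mm.

A 345×202 base slab with four walls standing on it — an open box. The base is 345 mm wide and the walls are 25 mm thick, so the internal width is 345 − 2 × 25 = 295 mm.


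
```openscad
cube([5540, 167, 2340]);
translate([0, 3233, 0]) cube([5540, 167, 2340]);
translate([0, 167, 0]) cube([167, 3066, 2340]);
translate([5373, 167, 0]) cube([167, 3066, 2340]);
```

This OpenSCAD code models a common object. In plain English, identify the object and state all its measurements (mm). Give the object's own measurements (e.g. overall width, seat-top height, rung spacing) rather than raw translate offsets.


The wall frame of a small rectangular building: four walls, each 2340 mm tall and 167 mm thick, enclosing a footprint 5540 mm (x) by 3400 mm (y) outside-to-outside, with no floor or roof. The front and back walls (the −y and +y sides) span the full width; the two side walls fit between them.


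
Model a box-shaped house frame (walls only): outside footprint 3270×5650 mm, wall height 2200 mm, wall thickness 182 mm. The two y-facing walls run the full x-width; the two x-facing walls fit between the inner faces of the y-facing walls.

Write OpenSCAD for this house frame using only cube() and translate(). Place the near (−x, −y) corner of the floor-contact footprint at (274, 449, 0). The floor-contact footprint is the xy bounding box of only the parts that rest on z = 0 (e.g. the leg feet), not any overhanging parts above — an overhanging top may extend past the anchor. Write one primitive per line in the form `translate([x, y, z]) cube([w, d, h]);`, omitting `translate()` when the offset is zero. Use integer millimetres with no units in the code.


translate([274, 449, 0]) cube([3270, 182, 2200]);
translate([274, 5917, 0]) cube([3270, 182, 2200]);
translate([274, 631, 0]) cube([182, 5286, 2200]);
translate([3362, 631, 0]) cube([182, 5286, 2200]);


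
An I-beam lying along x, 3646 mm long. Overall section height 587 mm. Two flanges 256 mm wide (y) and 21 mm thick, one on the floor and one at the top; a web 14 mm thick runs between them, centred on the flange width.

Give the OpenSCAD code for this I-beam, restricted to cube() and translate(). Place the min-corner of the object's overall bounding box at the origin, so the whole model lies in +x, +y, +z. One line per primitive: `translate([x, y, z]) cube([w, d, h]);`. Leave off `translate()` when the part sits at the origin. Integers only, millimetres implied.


cube([3646, 256, 21]);
translate([0, 121, 21]) cube([3646, 14, 545]);
translate([0, 0, 566]) cube([3646, 256, 21]);


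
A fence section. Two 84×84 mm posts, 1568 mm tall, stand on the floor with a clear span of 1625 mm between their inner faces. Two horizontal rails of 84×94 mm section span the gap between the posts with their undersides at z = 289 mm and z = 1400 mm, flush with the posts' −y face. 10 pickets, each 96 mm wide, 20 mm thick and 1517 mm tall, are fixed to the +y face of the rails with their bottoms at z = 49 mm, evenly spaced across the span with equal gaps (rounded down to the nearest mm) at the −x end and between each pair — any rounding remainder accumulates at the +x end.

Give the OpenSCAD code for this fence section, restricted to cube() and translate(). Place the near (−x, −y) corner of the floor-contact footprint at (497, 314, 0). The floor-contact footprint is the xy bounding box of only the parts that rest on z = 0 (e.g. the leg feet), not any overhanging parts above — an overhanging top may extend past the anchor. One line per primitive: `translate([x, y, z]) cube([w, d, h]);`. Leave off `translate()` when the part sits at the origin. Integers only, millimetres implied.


translate([497, 314, 0]) cube([84, 84, 1568]);
translate([2206, 314, 0]) cube([84, 84, 1568]);
translate([581, 314, 289]) cube([1625, 84, 94]);
translate([581, 314, 1400]) cube([1625, 84, 94]);
translate([641, 398, 49]) cube([96, 20, 1517]);
translate([797, 398, 49]) cube([96, 20, 1517]);
translate([953, 398, 49]) cube([96, 20, 1517]);
translate([1109, 398, 49]) cube([96, 20, 1517]);
translate([1265, 398, 49]) cube([96, 20, 1517]);
translate([1421, 398, 49]) cube([96, 20, 1517]);
translate([1577, 398, 49]) cube([96, 20, 1517]);
translate([1733, 398, 49]) cube([96, 20, 1517]);
translate([1889, 398, 49]) cube([96, 20, 1517]);
translate([2045, 398, 49]) cube([96, 20, 1517]);


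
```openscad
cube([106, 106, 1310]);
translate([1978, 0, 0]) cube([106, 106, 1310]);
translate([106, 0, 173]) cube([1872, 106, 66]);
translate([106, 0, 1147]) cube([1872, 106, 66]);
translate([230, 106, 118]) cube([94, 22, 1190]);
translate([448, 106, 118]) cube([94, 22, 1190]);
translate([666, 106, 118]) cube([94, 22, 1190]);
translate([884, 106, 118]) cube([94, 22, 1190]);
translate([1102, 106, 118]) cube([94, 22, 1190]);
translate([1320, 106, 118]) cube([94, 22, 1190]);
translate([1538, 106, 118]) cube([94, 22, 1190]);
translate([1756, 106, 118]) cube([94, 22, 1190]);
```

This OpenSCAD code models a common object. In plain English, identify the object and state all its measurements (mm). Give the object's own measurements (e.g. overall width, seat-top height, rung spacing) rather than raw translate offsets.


A fence section. Two 106×106 mm posts, 1310 mm tall, stand on the floor with a clear span of 1872 mm between their inner faces. Two horizontal rails of 106×66 mm section span the gap between the posts with their undersides at z = 173 mm and z = 1147 mm, flush with the posts' −y face. 8 pickets, each 94 mm wide, 22 mm thick and 1190 mm tall, are fixed to the +y face of the rails with their bottoms at z = 118 mm, spaced across the span with a 124 mm gap after the −x post and between neighbouring pickets, with 128 mm left before the +x post.


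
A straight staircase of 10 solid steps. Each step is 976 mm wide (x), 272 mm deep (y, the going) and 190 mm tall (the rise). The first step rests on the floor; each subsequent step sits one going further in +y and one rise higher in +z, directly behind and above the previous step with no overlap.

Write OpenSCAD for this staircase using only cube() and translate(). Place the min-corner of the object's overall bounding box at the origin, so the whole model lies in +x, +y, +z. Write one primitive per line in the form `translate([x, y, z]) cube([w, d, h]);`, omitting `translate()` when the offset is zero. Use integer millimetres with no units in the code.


cube([976, 272, 190]);
translate([0, 272, 190]) cube([976, 272, 190]);
translate([0, 544, 380]) cube([976, 272, 190]);
translate([0, 816, 570]) cube([976, 272, 190]);
translate([0, 1088, 760]) cube([976, 272, 190]);
translate([0, 1360, 950]) cube([976, 272, 190]);
translate([0, 1632, 1140]) cube([976, 272, 190]);
translate([0, 1904, 1330]) cube([976, 272, 190]);
translate([0, 2176, 1520]) cube([976, 272, 190]);
translate([0, 2448, 1710]) cube([976, 272, 190]);


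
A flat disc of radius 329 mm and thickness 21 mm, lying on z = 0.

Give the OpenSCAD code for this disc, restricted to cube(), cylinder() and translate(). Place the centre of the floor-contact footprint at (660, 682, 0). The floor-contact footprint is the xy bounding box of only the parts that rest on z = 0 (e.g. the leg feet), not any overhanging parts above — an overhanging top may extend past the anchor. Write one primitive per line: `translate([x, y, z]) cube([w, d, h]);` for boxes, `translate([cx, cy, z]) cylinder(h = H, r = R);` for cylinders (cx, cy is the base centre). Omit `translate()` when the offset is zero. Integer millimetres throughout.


translate([660, 682, 0]) cylinder(h = 21, r = 329);


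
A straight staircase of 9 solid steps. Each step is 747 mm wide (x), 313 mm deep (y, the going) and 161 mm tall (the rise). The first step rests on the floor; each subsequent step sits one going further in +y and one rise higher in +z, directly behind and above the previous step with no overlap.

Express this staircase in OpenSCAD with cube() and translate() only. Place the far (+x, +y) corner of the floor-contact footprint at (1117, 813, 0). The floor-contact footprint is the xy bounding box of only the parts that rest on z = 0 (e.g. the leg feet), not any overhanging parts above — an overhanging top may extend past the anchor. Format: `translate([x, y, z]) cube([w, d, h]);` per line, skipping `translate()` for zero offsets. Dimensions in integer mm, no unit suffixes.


translate([370, 500, 0]) cube([747, 313, 161]);
translate([370, 813, 161]) cube([747, 313, 161]);
translate([370, 1126, 322]) cube([747, 313, 161]);
translate([370, 1439, 483]) cube([747, 313, 161]);
translate([370, 1752, 644]) cube([747, 313, 161]);
translate([370, 2065, 805]) cube([747, 313, 161]);
translate([370, 2378, 966]) cube([747, 313, 161]);
translate([370, 2691, 1127]) cube([747, 313, 161]);
translate([370, 3004, 1288]) cube([747, 313, 161]);


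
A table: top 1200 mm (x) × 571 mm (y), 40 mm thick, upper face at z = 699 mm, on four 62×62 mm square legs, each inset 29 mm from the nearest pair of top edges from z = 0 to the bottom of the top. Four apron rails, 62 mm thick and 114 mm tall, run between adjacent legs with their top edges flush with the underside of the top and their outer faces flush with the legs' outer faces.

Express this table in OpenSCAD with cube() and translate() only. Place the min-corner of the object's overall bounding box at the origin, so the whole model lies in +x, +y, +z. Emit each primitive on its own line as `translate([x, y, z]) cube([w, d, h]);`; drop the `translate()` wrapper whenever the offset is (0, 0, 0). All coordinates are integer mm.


// leg_h = 699 - 40 = 659
// apron z = 659 - 114 = 545
translate([0, 0, 659]) cube([1200, 571, 40]);
translate([29, 29, 0]) cube([62, 62, 659]);
translate([1109, 29, 0]) cube([62, 62, 659]);
translate([29, 480, 0]) cube([62, 62, 659]);
translate([1109, 480, 0]) cube([62, 62, 659]);
translate([91, 29, 545]) cube([1018, 62, 114]);
translate([91, 480, 545]) cube([1018, 62, 114]);
translate([29, 91, 545]) cube([62, 389, 114]);
translate([1109, 91, 545]) cube([62, 389, 114]);


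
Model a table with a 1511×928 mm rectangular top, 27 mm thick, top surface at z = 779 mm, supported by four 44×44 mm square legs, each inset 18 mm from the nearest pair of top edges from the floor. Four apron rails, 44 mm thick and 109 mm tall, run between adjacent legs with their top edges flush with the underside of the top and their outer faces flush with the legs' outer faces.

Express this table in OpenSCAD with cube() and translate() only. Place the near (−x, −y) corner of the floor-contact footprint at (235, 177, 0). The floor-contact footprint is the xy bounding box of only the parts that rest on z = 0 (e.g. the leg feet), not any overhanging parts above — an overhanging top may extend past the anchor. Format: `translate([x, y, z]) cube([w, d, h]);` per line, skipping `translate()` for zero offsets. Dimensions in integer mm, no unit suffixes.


translate([217, 159, 752]) cube([1511, 928, 27]);
translate([235, 177, 0]) cube([44, 44, 752]);
translate([1666, 177, 0]) cube([44, 44, 752]);
translate([235, 1025, 0]) cube([44, 44, 752]);
translate([1666, 1025, 0]) cube([44, 44, 752]);
translate([279, 177, 643]) cube([1387, 44, 109]);
translate([279, 1025, 643]) cube([1387, 44, 109]);
translate([235, 221, 643]) cube([44, 804, 109]);
translate([1666, 221, 643]) cube([44, 804, 109]);


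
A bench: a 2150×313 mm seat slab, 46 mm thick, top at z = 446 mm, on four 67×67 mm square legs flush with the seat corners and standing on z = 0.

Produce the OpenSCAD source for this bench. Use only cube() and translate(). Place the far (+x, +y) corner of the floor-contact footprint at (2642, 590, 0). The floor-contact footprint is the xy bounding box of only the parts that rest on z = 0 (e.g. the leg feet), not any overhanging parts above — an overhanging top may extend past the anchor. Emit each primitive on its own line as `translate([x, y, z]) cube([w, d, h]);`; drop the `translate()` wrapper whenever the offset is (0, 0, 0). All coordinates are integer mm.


// leg_h = 446 − 46 = 400
translate([492, 277, 400]) cube([2150, 313, 46]);
translate([492, 277, 0]) cube([67, 67, 400]);
translate([492, 523, 0]) cube([67, 67, 400]);
translate([2575, 277, 0]) cube([67, 67, 400]);
translate([2575, 523, 0]) cube([67, 67, 400]);


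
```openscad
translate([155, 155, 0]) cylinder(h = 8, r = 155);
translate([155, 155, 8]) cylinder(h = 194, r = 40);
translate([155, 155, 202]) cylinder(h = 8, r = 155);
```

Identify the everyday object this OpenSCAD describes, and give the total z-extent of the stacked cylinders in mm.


A spool. The overall height is 210 mm.

Three coaxial cylinders, large–small–large — a spool. Two 8 mm flanges and a 194 mm core give 8 + 194 + 8 = 210 mm.


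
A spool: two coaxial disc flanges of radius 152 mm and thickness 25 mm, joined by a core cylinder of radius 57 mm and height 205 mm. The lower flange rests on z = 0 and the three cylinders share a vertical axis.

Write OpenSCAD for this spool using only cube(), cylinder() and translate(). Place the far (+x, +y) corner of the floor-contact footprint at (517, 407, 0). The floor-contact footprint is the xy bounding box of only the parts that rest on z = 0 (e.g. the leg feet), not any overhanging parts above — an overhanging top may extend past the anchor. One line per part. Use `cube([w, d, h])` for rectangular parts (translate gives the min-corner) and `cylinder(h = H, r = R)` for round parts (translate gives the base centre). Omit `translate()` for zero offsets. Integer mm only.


translate([365, 255, 0]) cylinder(h = 25, r = 152);
translate([365, 255, 25]) cylinder(h = 205, r = 57);
translate([365, 255, 230]) cylinder(h = 25, r = 152);


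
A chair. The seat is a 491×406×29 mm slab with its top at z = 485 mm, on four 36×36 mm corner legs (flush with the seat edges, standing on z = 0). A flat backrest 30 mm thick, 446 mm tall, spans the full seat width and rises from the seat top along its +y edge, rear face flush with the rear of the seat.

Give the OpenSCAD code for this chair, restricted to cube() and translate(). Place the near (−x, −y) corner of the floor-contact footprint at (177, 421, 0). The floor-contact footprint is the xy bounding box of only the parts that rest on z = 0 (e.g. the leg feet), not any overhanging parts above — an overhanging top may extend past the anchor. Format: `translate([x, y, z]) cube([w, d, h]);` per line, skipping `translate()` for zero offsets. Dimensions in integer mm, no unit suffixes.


translate([177, 421, 456]) cube([491, 406, 29]);
translate([177, 421, 0]) cube([36, 36, 456]);
translate([632, 421, 0]) cube([36, 36, 456]);
translate([177, 791, 0]) cube([36, 36, 456]);
translate([632, 791, 0]) cube([36, 36, 456]);
translate([177, 797, 485]) cube([491, 30, 446]);


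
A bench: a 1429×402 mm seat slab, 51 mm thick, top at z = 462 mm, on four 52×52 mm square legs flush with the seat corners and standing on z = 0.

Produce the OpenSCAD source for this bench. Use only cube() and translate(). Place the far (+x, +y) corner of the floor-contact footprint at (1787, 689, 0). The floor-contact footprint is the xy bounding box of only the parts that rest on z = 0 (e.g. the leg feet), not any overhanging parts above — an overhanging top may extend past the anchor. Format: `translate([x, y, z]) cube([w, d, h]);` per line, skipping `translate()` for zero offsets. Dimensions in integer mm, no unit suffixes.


translate([358, 287, 411]) cube([1429, 402, 51]);
translate([358, 287, 0]) cube([52, 52, 411]);
translate([358, 637, 0]) cube([52, 52, 411]);
translate([1735, 287, 0]) cube([52, 52, 411]);
translate([1735, 637, 0]) cube([52, 52, 411]);


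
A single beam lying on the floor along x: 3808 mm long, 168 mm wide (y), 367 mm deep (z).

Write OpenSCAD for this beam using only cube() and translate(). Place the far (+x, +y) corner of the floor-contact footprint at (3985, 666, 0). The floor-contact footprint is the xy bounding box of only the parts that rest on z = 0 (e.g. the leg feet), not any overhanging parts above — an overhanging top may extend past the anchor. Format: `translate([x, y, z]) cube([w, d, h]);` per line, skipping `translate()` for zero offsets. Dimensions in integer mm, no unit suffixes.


translate([177, 498, 0]) cube([3808, 168, 367]);


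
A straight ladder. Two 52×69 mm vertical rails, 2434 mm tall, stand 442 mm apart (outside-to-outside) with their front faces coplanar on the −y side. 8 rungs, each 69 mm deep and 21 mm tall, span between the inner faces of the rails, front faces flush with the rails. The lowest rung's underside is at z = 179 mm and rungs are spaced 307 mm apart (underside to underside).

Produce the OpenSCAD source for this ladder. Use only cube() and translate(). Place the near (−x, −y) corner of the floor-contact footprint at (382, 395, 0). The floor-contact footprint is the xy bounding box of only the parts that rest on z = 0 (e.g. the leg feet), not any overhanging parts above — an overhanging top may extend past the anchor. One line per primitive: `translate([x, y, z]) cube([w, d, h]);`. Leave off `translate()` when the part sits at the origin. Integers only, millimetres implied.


// rung span = 442 - 2*52 = 338
// rung[k] z = 179 + k*307
translate([382, 395, 0]) cube([52, 69, 2434]);
translate([772, 395, 0]) cube([52, 69, 2434]);
translate([434, 395, 179]) cube([338, 69, 21]);
translate([434, 395, 486]) cube([338, 69, 21]);
translate([434, 395, 793]) cube([338, 69, 21]);
translate([434, 395, 1100]) cube([338, 69, 21]);
translate([434, 395, 1407]) cube([338, 69, 21]);
translate([434, 395, 1714]) cube([338, 69, 21]);
translate([434, 395, 2021]) cube([338, 69, 21]);
translate([434, 395, 2328]) cube([338, 69, 21]);


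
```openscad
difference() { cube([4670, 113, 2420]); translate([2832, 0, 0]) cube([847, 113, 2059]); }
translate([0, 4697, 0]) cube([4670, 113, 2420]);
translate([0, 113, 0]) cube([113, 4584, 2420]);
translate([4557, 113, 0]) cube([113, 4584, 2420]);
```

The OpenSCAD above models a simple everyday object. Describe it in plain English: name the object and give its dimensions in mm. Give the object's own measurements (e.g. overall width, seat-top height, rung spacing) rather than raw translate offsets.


A single room: four walls, each 2420 mm tall and 113 mm thick, enclosing an outside footprint 4670×4810 mm (x × y), no floor or roof. The front and back walls (−y and +y sides) run the full x-width; the side walls fit between their inner faces. A door opening 847 mm wide and 2059 mm tall is cut through the front wall from the floor up, its −x edge 2832 mm from the wall's −x end.
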